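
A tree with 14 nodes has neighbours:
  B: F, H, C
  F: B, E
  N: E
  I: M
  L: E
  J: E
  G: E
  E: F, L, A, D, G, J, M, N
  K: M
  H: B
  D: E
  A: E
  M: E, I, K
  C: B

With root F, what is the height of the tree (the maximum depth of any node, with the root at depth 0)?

3

A deepest node is K, reached by F–E–M–K.
That path has 3 edges, so the height is 3.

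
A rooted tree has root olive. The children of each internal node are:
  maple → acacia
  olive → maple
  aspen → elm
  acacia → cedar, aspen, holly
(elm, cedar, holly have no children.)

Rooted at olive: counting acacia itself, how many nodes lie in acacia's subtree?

5

acacia's subtree: {acacia, aspen, holly, cedar, elm}, size 5.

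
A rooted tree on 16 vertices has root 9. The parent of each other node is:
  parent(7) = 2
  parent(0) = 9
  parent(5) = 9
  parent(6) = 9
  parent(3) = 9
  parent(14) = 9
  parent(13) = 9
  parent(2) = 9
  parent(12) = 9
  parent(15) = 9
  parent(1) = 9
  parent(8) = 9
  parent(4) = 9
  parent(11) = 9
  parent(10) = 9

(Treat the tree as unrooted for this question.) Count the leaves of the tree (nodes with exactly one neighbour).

The leaves are 0, 1, 3, 4, 5, 6, 7, 8, 10, 11, 12, 13, 14, 15.
That is 14 leaves.

14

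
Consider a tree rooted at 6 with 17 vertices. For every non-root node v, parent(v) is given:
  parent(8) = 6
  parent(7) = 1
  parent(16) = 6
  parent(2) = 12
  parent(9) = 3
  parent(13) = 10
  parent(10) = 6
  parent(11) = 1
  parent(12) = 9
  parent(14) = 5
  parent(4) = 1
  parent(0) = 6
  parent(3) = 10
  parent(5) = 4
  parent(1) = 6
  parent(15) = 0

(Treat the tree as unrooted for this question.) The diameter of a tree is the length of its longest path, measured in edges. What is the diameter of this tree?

9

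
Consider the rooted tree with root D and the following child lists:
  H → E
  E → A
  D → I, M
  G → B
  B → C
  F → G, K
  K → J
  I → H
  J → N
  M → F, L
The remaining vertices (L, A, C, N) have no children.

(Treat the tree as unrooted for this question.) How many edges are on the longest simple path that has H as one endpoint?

7

The node farthest from H is N (C also at distance 7), via H – I – D – M – F – K – J – N — 7 edges.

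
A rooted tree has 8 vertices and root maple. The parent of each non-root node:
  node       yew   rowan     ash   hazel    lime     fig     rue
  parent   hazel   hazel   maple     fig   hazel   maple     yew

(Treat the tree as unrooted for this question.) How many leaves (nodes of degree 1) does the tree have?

Exactly 4 nodes have a single neighbour: ash, lime, rowan, rue.

4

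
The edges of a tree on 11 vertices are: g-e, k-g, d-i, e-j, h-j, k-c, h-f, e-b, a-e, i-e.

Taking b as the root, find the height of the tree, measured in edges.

A deepest node is c, reached by b–e–g–k–c.
That path has 4 edges, so the height is 4.

4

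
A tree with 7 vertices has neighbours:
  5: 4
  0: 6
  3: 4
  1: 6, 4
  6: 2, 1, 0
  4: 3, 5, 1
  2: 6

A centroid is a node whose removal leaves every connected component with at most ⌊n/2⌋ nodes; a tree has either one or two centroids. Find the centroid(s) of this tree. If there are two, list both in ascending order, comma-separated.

Removing 1 splits the tree into components of sizes 3, 3; the largest is 3 ≤ ⌊7/2⌋ = 3.
No neighbour of 1 does as well, so 1 is the unique centroid.

1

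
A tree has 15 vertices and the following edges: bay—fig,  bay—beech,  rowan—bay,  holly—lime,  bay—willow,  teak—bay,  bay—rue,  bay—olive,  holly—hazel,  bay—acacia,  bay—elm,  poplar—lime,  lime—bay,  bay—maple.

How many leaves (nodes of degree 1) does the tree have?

The leaves are acacia, beech, elm, fig, hazel, maple, olive, poplar, rowan, rue, teak, willow.
That is 12 leaves.

12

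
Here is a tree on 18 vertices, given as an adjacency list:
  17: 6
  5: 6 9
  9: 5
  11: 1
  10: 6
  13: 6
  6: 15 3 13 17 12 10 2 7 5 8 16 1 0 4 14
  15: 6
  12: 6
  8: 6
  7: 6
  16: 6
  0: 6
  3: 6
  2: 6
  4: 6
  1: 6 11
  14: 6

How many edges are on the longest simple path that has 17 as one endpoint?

Distances from 17 peak at 3, attained at 9 (11 also at distance 3).
17-6-5-9

3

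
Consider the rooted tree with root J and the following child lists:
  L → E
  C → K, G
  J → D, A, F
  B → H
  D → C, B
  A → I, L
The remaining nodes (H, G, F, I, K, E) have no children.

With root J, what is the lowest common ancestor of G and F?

J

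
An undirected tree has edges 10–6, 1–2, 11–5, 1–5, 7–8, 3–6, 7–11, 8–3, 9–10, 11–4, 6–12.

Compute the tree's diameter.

Starting from 9, a farthest node is 2 at distance 9.
One longest path: 9-10-6-3-8-7-11-5-1-2.
So the diameter is 9.

9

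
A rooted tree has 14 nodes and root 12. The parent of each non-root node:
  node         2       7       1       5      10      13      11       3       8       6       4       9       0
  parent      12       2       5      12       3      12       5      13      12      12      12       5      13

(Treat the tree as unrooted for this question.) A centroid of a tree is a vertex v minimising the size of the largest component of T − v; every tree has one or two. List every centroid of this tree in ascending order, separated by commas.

12

Delete 12: the remaining components have sizes 4, 4, 2, 1, 1, 1. Max 4 ≤ 7, so 12 is a centroid.
No neighbour of 12 does as well, so 12 is the unique centroid.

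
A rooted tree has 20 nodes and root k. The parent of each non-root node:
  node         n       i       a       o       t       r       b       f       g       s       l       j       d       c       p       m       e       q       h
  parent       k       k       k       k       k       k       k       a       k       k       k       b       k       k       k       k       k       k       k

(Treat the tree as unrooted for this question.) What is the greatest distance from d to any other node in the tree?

3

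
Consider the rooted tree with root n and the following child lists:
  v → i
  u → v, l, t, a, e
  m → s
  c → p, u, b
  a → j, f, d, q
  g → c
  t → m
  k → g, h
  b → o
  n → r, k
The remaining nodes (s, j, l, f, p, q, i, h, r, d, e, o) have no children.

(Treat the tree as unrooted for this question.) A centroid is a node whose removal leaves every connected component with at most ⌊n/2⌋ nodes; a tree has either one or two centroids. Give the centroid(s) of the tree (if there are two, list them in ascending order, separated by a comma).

Removing u splits the tree into components of sizes 9, 5, 3, 2, 1, 1; the largest is 9 ≤ ⌊22/2⌋ = 11.
Every other node leaves some component of size > 11, so the centroid is unique.

u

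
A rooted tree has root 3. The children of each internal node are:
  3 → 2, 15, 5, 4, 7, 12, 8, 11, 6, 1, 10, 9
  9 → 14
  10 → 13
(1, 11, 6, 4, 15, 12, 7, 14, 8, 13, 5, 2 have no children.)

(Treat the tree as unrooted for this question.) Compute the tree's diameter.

A longest path is 14–9–3–10–13, with 4 edges.

4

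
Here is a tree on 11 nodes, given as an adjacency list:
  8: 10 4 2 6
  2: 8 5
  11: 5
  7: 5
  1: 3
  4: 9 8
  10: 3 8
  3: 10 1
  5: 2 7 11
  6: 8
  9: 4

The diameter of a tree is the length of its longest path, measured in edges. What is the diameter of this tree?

6

A longest path is 1–3–10–8–2–5–11, with 6 edges.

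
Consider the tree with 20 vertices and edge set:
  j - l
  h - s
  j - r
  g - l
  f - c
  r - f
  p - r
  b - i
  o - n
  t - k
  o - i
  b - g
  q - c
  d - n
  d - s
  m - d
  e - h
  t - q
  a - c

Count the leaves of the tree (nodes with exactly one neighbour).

5

Degree-1 nodes: a, e, k, m, p — 5 of them.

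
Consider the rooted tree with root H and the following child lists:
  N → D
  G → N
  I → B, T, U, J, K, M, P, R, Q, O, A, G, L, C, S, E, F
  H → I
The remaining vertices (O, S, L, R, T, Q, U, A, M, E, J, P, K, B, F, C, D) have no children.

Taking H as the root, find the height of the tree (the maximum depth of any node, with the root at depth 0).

4

D sits deepest: H-I-G-N-D — 4 edges from the root.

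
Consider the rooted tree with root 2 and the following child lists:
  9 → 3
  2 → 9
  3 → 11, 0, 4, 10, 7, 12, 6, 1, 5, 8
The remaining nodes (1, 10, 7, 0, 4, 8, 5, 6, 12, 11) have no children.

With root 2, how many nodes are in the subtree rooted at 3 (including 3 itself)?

Descendants of 3 (including itself): 3, 8, 4, 5, 10, 1, 0, 6, 12, 11, 7. That's 11.

11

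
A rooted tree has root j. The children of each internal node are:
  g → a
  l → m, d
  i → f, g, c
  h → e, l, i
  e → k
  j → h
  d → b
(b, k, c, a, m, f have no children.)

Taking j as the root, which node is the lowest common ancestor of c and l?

h

c's ancestor chain is c, i, h, j and l's is l, h, j; they first meet at h.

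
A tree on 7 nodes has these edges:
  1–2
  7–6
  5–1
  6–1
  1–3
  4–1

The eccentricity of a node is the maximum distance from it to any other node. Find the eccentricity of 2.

3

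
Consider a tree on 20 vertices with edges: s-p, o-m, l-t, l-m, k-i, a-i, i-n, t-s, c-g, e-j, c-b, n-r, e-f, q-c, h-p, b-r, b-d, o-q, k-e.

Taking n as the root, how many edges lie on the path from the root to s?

9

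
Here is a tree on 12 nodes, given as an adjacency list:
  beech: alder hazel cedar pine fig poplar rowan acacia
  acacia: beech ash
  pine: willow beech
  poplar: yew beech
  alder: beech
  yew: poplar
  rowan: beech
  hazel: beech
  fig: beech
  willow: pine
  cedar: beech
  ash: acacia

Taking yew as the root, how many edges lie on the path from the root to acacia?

Climbing from acacia to the root: acacia – beech – poplar – yew. That's 3 steps.

3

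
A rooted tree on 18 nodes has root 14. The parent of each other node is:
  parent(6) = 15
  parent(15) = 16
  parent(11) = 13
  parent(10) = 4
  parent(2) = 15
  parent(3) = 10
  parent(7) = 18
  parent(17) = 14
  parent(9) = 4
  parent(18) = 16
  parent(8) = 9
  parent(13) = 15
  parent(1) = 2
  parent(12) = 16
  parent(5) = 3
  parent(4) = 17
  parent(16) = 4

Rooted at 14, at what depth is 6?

5

Climbing from 6 to the root: 6–15–16–4–17–14. That's 5 steps.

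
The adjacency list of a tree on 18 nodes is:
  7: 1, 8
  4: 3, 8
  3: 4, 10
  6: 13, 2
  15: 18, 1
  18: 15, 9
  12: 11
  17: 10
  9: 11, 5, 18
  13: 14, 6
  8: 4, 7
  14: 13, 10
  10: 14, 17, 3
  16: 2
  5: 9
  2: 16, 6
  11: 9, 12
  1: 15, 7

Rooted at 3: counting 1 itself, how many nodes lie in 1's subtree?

7

Descendants of 1 (including itself): 1, 15, 18, 9, 5, 11, 12. That's 7.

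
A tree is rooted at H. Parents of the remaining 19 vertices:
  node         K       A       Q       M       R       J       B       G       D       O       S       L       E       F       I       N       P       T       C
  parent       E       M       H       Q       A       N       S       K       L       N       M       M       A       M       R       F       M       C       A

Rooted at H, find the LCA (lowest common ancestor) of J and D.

J's ancestor chain is J, N, F, M, Q, H and D's is D, L, M, Q, H; they first meet at M.

M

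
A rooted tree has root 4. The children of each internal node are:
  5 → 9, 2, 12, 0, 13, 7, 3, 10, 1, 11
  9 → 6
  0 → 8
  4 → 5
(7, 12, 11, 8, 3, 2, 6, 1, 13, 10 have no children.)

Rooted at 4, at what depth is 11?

Climbing from 11 to the root: 11 – 5 – 4. That's 2 steps.

2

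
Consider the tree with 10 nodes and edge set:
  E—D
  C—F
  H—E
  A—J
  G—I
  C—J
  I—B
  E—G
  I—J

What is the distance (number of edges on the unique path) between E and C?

4

Walking from E: E – G – I – J – C. Length 4.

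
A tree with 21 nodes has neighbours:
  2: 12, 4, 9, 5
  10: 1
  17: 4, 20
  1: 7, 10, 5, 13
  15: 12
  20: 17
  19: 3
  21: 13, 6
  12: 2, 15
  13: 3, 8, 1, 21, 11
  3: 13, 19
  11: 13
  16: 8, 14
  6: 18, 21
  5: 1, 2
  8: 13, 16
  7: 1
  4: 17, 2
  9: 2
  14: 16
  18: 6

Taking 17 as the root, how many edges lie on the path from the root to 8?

6

17 – 4 – 2 – 5 – 1 – 13 – 8 — 6 edges.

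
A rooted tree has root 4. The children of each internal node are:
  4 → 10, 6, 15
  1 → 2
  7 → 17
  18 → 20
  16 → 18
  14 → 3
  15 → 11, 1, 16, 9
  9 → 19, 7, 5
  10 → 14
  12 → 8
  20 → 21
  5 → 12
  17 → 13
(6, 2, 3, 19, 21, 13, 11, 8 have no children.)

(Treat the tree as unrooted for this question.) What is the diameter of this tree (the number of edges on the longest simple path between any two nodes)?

BFS from 13 reaches 21 last, at distance 8; BFS from 21 confirms no node is farther.
Path: 13 – 17 – 7 – 9 – 15 – 16 – 18 – 20 – 21.

8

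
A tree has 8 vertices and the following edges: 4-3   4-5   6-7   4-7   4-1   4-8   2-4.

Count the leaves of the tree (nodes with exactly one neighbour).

Degree-1 nodes: 1, 2, 3, 5, 6, 8 — 6 of them.

6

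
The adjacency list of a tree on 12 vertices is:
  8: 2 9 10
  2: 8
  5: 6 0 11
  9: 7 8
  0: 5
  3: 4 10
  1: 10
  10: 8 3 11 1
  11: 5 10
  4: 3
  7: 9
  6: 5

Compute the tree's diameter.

A longest path is 0 - 5 - 11 - 10 - 8 - 9 - 7, with 6 edges.

6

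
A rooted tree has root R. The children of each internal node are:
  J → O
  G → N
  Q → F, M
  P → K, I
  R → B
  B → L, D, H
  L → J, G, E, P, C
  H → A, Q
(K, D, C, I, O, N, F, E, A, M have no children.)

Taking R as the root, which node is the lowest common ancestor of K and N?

K's ancestor chain is K, P, L, B, R and N's is N, G, L, B, R; they first meet at L.

L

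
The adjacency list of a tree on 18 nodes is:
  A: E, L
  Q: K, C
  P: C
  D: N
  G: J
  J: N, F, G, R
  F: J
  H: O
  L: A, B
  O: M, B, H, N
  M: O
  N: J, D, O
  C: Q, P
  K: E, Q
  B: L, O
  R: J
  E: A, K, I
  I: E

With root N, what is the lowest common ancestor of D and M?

Path D→root: D N; path M→root: M O N.
First common node: N.

N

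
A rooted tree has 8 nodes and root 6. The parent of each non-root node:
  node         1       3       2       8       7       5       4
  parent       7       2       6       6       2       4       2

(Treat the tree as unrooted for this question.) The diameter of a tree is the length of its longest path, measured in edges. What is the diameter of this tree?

A longest path is 1-7-2-6-8, with 4 edges.

4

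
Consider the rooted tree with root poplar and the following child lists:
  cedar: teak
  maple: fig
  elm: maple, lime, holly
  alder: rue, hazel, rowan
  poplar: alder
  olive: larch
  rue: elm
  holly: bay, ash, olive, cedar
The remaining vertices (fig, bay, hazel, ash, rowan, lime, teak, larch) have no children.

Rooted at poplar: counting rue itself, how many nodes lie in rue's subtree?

12

Descendants of rue (including itself): rue, elm, holly, maple, lime, cedar, bay, ash, olive, fig, teak, larch. That's 12.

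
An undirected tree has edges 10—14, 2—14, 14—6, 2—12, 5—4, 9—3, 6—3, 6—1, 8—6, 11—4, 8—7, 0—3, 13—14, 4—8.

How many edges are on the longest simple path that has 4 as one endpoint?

5

The node farthest from 4 is 12, via 4–8–6–14–2–12 — 5 edges.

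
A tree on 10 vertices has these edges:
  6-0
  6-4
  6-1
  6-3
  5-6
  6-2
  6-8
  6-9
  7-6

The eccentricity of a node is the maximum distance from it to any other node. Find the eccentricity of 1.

A farthest node from 1 is 0 (3, 2, 5, 8, 4, 7, 9 also at distance 2).
The path 1–6–0 has 2 edges.

2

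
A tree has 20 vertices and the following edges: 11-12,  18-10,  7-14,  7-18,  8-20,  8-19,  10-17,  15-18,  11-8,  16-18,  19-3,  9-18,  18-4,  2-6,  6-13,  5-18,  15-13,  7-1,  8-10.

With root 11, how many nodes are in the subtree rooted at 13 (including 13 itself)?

3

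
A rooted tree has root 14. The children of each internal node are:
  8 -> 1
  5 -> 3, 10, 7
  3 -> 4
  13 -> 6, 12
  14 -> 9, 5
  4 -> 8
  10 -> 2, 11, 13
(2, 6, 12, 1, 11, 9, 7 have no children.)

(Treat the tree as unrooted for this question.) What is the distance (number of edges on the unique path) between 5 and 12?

3

Walking from 5: 5 – 10 – 13 – 12. Length 3.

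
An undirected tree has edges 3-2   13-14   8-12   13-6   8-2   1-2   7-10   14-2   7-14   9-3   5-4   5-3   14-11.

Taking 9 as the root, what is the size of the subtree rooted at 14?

6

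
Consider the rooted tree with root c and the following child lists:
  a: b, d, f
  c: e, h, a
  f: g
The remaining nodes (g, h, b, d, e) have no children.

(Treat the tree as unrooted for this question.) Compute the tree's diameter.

Starting from g, a farthest node is h at distance 4.
One longest path: g - f - a - c - h.
So the diameter is 4.

4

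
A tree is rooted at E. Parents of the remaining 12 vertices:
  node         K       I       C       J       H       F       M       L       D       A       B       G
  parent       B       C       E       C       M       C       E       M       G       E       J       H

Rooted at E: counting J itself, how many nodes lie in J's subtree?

3

J's subtree: {J, B, K}, size 3.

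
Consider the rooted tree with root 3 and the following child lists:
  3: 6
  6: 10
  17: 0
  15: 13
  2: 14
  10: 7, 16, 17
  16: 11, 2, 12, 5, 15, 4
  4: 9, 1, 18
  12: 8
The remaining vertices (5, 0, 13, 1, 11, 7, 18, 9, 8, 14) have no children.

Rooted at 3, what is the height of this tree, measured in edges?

The longest root-to-leaf path is 3-6-10-16-2-14 (5 edges).

5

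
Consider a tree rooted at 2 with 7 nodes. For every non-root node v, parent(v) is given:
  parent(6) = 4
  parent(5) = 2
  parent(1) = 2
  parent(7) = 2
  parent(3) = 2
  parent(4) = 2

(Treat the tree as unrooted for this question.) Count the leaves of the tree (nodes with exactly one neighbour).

Degree-1 nodes: 1, 3, 5, 6, 7 — 5 of them.

5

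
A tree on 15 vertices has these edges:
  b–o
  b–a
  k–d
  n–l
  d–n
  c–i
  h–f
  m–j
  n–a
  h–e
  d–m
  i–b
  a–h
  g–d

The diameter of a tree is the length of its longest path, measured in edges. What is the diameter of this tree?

7

BFS from j reaches c last, at distance 7; BFS from c confirms no node is farther.
Path: j - m - d - n - a - b - i - c.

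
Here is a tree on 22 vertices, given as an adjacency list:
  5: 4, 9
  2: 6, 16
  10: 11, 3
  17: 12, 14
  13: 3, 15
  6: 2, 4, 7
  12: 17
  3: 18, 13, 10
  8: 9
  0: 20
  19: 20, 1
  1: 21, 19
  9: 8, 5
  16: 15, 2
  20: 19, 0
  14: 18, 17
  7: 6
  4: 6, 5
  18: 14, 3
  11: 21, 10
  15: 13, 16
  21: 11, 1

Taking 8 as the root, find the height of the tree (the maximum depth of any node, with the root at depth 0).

16

The longest root-to-leaf path is 8 – 9 – 5 – 4 – 6 – 2 – 16 – 15 – 13 – 3 – 10 – 11 – 21 – 1 – 19 – 20 – 0 (16 edges).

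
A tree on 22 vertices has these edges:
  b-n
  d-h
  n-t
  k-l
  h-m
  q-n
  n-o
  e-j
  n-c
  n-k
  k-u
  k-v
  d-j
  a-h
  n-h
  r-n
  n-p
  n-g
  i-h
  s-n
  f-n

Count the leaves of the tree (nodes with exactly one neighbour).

Degree-1 nodes: a, b, c, e, f, g, i, l, m, o, p, q, r, s, t, u, v — 17 of them.

17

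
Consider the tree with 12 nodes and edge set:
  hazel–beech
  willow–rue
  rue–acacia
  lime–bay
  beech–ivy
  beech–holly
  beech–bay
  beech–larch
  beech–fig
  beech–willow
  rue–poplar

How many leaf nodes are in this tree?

8

Degree-1 nodes: acacia, fig, hazel, holly, ivy, larch, lime, poplar — 8 of them.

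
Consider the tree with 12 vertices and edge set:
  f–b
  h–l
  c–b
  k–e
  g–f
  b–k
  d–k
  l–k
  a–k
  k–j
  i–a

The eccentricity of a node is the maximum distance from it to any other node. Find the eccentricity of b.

3

The node farthest from b is h (i also at distance 3), via b-k-l-h — 3 edges.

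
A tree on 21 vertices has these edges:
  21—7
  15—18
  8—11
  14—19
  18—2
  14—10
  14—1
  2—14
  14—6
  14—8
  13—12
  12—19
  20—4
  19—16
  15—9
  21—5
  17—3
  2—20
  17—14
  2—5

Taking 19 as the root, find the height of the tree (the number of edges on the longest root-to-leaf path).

A deepest node is 9, reached by 19–14–2–18–15–9.
That path has 5 edges, so the height is 5.

5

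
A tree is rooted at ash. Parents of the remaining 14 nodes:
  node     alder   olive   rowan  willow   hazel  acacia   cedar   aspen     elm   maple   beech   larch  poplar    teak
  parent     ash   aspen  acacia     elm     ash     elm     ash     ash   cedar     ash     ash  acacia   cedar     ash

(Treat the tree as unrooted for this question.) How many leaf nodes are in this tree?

10

Degree-1 nodes: alder, beech, hazel, larch, maple, olive, poplar, rowan, teak, willow — 10 of them.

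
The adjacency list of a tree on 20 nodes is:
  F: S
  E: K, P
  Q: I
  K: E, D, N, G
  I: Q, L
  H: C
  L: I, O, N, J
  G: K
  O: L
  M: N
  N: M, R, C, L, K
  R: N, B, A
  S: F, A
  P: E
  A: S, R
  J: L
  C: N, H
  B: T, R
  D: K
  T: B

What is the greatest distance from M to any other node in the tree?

Distances from M peak at 5, attained at F.
M–N–R–A–S–F

5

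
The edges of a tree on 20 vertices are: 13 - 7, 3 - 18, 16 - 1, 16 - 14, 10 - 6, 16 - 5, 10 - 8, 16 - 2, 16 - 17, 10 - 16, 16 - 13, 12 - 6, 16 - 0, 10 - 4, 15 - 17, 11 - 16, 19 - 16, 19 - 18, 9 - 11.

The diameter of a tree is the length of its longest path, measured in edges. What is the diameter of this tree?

BFS from 12 reaches 3 last, at distance 6; BFS from 3 confirms no node is farther.
Path: 12 - 6 - 10 - 16 - 19 - 18 - 3.

6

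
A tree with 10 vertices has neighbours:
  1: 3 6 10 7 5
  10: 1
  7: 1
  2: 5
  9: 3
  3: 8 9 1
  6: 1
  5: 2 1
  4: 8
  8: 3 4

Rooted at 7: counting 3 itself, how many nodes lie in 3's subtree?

4

3's subtree: {3, 9, 8, 4}, size 4.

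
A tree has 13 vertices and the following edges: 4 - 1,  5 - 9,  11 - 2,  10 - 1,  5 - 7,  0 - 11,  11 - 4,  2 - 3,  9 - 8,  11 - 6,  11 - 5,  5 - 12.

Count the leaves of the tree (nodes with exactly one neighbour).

The leaves are 0, 3, 6, 7, 8, 10, 12.
That is 7 leaves.

7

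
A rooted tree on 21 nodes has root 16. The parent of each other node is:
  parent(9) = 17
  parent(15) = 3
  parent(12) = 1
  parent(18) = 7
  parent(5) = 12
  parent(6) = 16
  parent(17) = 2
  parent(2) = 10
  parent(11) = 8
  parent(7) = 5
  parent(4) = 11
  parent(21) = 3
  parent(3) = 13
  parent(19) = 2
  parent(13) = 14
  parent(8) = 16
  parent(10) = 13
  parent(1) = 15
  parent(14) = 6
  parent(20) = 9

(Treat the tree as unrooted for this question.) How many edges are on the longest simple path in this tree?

13

BFS from 4 reaches 18 last, at distance 13; BFS from 18 confirms no node is farther.
Path: 4 - 11 - 8 - 16 - 6 - 14 - 13 - 3 - 15 - 1 - 12 - 5 - 7 - 18.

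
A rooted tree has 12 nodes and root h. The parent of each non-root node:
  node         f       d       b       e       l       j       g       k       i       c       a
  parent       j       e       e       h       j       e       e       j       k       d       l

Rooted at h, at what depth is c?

h–e–d–c — 3 edges.

3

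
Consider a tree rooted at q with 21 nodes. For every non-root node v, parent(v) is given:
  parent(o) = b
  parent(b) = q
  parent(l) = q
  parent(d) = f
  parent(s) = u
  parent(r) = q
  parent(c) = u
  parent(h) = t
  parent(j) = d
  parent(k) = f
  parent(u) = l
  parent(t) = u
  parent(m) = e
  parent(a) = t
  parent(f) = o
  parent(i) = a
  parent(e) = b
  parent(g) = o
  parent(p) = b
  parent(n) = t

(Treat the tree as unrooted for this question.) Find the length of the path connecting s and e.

Walking from s: s - u - l - q - b - e. Length 5.

5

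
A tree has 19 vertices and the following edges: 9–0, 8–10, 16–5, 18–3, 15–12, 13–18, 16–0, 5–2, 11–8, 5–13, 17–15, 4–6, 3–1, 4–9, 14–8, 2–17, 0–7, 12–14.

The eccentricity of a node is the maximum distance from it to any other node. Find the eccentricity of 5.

7

The node farthest from 5 is 10 (11 also at distance 7), via 5–2–17–15–12–14–8–10 — 7 edges.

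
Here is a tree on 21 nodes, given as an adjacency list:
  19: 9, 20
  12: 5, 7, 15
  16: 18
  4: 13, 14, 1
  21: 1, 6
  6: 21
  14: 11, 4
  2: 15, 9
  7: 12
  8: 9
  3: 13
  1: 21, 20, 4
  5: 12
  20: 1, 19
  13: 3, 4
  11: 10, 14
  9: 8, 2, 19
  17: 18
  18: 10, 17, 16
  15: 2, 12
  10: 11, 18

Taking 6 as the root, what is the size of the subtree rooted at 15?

4

The subtree rooted at 15 contains: 15, 12, 5, 7 — 4 nodes.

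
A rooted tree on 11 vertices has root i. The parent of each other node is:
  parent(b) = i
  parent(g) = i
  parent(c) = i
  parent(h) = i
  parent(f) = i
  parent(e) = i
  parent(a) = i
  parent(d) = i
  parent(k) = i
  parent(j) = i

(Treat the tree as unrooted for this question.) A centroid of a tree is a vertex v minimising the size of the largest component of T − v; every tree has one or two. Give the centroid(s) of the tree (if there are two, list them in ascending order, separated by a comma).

Delete i: the remaining components have sizes 1, 1, 1, 1, 1, 1, 1, 1, 1, 1. Max 1 ≤ 5, so i is a centroid.
Every other node leaves some component of size > 5, so the centroid is unique.

i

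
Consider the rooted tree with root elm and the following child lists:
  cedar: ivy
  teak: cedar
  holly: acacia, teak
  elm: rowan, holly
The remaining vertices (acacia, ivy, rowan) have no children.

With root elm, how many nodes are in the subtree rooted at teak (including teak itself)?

teak's subtree: {teak, cedar, ivy}, size 3.

3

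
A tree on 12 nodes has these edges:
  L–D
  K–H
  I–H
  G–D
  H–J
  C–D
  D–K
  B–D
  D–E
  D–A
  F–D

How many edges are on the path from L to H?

3

L - D - K - H: 3 edges.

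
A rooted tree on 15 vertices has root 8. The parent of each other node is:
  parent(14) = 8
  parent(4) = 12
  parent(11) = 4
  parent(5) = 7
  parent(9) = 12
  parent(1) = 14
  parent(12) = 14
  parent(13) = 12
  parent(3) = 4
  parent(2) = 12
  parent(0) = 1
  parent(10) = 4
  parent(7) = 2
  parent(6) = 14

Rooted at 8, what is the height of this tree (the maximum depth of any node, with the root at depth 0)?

5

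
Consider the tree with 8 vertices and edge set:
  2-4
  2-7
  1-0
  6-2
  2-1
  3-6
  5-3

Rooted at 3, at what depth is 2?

2

3 → 6 → 2 — 2 edges.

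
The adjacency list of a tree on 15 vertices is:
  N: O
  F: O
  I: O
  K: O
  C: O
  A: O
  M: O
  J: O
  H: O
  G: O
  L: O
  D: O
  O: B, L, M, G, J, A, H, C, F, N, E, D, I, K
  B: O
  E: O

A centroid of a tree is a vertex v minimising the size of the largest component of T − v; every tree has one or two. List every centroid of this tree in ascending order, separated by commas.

O

If O is removed the pieces have sizes 1, 1, 1, 1, 1, 1, 1, 1, 1, 1, 1, 1, 1, 1, all ≤ ⌊15/2⌋ = 7.
Every other node leaves some component of size > 7, so the centroid is unique.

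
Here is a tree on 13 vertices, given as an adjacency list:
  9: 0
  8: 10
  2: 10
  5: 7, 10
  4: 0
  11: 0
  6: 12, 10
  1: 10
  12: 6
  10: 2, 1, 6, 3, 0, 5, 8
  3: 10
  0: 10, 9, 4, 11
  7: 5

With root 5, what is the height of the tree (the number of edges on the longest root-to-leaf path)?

3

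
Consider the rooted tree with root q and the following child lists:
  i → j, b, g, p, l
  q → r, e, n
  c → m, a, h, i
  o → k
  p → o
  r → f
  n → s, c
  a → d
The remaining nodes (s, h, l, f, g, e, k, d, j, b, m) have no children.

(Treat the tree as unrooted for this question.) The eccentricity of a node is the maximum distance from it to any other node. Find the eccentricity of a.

5

Distances from a peak at 5, attained at k (f also at distance 5).
a–c–i–p–o–k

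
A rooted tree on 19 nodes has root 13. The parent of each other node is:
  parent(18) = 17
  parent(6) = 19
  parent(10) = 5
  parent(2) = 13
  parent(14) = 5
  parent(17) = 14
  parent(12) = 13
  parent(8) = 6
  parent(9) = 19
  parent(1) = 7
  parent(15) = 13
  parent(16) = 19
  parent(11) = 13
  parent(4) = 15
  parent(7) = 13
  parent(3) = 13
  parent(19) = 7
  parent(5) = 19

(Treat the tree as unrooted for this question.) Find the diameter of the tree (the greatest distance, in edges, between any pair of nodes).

A longest path is 18 - 17 - 14 - 5 - 19 - 7 - 13 - 15 - 4, with 8 edges.

8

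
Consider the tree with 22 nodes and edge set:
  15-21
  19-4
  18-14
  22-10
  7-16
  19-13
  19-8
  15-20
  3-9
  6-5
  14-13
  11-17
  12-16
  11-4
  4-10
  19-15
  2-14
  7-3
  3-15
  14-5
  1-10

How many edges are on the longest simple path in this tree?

9

A longest path is 12 – 16 – 7 – 3 – 15 – 19 – 13 – 14 – 5 – 6, with 9 edges.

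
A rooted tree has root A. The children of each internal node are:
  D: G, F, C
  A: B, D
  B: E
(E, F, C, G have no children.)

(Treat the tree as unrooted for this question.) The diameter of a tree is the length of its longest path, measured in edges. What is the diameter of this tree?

Starting from E, a farthest node is C at distance 4.
One longest path: E – B – A – D – C.
So the diameter is 4.

4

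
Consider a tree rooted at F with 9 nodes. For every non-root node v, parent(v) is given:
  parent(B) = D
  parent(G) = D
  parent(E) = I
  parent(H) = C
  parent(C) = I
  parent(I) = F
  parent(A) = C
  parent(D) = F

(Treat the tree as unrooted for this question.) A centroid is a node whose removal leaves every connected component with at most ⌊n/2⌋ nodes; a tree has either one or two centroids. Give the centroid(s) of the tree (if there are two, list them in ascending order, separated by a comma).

I

Delete I: the remaining components have sizes 4, 3, 1. Max 4 ≤ 4, so I is a centroid.
Every other node leaves some component of size > 4, so the centroid is unique.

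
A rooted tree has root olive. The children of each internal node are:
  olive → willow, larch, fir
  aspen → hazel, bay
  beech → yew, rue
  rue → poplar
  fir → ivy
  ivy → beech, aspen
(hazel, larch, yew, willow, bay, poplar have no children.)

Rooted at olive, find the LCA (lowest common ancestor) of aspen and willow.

olive

Ancestors of aspen (toward the root): aspen, ivy, fir, olive.
Ancestors of willow: willow, olive.
The deepest node appearing in both lists is olive.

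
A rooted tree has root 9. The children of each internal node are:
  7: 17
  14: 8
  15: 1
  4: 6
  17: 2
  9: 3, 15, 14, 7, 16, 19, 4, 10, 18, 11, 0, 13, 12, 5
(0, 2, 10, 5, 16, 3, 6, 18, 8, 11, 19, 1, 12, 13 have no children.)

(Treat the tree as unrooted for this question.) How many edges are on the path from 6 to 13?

3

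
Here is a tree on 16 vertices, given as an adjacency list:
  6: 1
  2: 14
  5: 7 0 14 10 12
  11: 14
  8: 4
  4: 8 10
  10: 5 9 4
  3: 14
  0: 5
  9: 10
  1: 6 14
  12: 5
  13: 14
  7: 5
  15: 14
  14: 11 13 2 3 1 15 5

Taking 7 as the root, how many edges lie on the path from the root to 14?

Path from 7 to 14: 7 – 5 – 14, which has 2 edges.

2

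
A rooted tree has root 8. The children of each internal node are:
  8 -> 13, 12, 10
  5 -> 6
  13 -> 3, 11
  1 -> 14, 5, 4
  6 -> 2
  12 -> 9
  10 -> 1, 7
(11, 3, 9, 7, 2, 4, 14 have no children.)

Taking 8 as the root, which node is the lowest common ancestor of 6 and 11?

8

Path 6→root: 6 5 1 10 8; path 11→root: 11 13 8.
First common node: 8.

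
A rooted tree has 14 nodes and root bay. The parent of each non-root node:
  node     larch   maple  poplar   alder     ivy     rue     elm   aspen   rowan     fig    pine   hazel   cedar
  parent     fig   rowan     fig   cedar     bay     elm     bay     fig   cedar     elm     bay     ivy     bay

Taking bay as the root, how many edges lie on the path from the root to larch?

3

bay – elm – fig – larch — 3 edges.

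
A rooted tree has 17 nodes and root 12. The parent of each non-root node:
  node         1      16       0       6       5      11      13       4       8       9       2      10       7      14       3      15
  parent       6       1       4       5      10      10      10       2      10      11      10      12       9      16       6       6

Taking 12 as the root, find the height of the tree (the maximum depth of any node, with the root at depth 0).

The longest root-to-leaf path is 12 – 10 – 5 – 6 – 1 – 16 – 14 (6 edges).

6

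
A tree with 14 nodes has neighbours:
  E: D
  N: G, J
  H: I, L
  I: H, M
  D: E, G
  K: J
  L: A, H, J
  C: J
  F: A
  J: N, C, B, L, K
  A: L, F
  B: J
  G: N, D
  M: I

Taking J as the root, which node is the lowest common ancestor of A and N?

Ancestors of A (toward the root): A, L, J.
Ancestors of N: N, J.
The deepest node appearing in both lists is J.

J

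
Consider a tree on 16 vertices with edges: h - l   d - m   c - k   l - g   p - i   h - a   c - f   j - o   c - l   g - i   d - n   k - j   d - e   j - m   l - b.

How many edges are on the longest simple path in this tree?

Starting from e, a farthest node is p at distance 9.
One longest path: e–d–m–j–k–c–l–g–i–p.
So the diameter is 9.

9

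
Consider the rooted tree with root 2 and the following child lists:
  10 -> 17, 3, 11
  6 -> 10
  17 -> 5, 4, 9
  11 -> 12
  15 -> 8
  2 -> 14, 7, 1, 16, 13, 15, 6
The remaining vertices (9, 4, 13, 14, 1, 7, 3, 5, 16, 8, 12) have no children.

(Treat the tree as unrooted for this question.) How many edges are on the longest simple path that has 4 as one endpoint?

6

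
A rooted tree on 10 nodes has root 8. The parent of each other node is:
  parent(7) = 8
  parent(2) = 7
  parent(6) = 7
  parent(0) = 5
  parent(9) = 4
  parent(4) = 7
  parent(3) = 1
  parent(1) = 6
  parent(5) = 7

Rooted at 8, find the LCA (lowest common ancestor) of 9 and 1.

7

Path 9→root: 9 4 7 8; path 1→root: 1 6 7 8.
First common node: 7.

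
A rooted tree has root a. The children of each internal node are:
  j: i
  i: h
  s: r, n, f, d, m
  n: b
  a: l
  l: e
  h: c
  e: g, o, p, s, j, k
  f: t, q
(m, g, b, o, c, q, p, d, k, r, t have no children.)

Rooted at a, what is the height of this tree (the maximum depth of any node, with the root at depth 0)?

c sits deepest: a → l → e → j → i → h → c — 6 edges from the root.

6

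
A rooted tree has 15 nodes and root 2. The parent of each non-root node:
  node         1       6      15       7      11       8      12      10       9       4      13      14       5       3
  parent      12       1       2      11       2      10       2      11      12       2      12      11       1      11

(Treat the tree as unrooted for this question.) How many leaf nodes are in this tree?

Degree-1 nodes: 3, 4, 5, 6, 7, 8, 9, 13, 14, 15 — 10 of them.

10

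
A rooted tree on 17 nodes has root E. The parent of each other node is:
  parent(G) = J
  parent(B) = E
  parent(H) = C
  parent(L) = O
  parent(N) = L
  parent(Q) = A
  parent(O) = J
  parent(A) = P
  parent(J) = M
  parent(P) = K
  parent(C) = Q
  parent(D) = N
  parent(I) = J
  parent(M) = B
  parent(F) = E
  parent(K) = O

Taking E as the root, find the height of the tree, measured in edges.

10

A deepest node is H, reached by E–B–M–J–O–K–P–A–Q–C–H.
That path has 10 edges, so the height is 10.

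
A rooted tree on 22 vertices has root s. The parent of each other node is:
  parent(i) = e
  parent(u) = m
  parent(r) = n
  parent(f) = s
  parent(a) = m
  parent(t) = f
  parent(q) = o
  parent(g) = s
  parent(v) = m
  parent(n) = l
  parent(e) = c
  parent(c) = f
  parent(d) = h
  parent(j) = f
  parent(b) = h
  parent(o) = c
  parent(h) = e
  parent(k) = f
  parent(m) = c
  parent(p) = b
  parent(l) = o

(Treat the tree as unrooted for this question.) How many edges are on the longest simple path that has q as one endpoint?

Distances from q peak at 6, attained at p.
q – o – c – e – h – b – p

6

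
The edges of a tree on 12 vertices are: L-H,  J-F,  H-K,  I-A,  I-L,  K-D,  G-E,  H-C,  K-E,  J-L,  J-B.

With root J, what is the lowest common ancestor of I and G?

I's ancestor chain is I, L, J and G's is G, E, K, H, L, J; they first meet at L.

L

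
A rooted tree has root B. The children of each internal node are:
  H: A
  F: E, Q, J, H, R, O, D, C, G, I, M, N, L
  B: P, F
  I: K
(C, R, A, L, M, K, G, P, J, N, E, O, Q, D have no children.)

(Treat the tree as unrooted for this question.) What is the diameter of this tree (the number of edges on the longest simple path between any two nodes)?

4

Starting from K, a farthest node is A at distance 4.
One longest path: K–I–F–H–A.
So the diameter is 4.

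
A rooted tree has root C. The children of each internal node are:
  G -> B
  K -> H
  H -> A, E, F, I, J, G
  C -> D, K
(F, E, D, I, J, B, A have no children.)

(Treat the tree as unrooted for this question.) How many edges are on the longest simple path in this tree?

A longest path is D–C–K–H–G–B, with 5 edges.

5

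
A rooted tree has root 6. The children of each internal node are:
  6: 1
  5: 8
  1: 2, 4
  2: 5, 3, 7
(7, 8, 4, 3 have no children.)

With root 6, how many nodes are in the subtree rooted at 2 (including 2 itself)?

5

Descendants of 2 (including itself): 2, 5, 7, 3, 8. That's 5.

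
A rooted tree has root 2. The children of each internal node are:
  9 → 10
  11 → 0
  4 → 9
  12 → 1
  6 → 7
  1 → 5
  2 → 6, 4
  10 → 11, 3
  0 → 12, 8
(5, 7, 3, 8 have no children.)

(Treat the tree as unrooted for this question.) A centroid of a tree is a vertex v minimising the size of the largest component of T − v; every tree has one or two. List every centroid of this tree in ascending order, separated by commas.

10

If 10 is removed the pieces have sizes 6, 5, 1, all ≤ ⌊13/2⌋ = 6.
Every other node leaves some component of size > 6, so the centroid is unique.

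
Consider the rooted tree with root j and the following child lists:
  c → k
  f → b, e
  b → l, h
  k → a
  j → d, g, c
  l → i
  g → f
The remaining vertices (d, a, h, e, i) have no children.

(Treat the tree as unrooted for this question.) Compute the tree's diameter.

8

Starting from a, a farthest node is i at distance 8.
One longest path: a–k–c–j–g–f–b–l–i.
So the diameter is 8.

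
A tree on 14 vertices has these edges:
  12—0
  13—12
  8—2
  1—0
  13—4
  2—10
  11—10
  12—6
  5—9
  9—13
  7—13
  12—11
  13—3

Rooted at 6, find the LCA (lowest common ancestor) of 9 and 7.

9's ancestor chain is 9, 13, 12, 6 and 7's is 7, 13, 12, 6; they first meet at 13.

13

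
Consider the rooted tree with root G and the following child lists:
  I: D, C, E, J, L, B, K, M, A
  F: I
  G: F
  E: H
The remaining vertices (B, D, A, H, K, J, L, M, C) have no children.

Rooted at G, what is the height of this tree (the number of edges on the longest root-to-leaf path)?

4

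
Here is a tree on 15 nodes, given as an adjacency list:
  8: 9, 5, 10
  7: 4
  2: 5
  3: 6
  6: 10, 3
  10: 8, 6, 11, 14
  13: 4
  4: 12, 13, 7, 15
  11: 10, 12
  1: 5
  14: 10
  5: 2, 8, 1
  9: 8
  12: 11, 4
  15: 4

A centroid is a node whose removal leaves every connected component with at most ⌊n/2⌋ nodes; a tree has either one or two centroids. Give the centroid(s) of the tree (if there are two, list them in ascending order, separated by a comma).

If 10 is removed the pieces have sizes 6, 5, 2, 1, all ≤ ⌊15/2⌋ = 7.
No neighbour of 10 does as well, so 10 is the unique centroid.

10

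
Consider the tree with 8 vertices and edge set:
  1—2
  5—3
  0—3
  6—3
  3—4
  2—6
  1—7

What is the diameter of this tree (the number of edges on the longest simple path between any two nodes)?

Starting from 7, a farthest node is 4 at distance 5.
One longest path: 7–1–2–6–3–4.
So the diameter is 5.

5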